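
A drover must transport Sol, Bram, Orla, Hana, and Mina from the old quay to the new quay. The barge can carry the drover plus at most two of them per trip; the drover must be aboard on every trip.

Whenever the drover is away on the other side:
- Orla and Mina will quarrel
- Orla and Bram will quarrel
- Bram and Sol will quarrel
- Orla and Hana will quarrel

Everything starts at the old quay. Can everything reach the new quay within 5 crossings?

Yes — this plan uses 5 crossings (≤ 5):
1. Drover goes to the new quay with Orla and Sol.
2. Drover goes back to the old quay alone.
3. Drover goes to the new quay with Hana and Mina.
4. Drover goes back to the old quay with Orla.
5. Drover goes to the new quay with Bram and Orla.

Yes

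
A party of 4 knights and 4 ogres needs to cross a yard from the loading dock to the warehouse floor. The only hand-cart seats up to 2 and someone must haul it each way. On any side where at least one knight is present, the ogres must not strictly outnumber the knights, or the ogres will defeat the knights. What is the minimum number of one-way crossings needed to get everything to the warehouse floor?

impossible

Following every safe sequence of crossings from the start, the most of the 8 that can be at the warehouse floor as the hand-cart arrives there on crossings 1, 3, 5 is 2, 3, 4 respectively; the best ever achieved is 4 of 8.
From crossing 7 on, no configuration arises that was not already reachable earlier: only 11 distinct safe configurations (who is on which side, and where the hand-cart is) can ever be reached, none of them has everyone across, and every continuation just revisits them. They are: 0 knights + 0 ogres across (hand-cart back at the start); 0 knights + 1 ogre across (hand-cart there); 0 knights + 1 ogre across (hand-cart back at the start); 0 knights + 2 ogres across (hand-cart there); 0 knights + 2 ogres across (hand-cart back at the start); 0 knights + 3 ogres across (hand-cart there); 0 knights + 3 ogres across (hand-cart back at the start); 0 knights + 4 ogres across (hand-cart there); 1 knight + 1 ogre across (hand-cart there); 1 knight + 1 ogre across (hand-cart back at the start); 2 knights + 2 ogres across (hand-cart there). So no valid plan exists.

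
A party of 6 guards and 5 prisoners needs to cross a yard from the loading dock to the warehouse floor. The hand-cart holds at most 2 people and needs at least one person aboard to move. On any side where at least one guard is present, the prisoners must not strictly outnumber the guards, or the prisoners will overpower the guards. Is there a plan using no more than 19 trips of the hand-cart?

Yes — this plan uses 19 crossings (≤ 19):
1. 2 prisoners → the warehouse floor.  (the loading dock: 6G 3P; the warehouse floor: 0G 2P)
2. 1 prisoner ← the loading dock.  (the loading dock: 6G 4P; the warehouse floor: 0G 1P)
3. 2 prisoners → the warehouse floor.  (the loading dock: 6G 2P; the warehouse floor: 0G 3P)
4. 1 prisoner ← the loading dock.  (the loading dock: 6G 3P; the warehouse floor: 0G 2P)
5. 2 guards → the warehouse floor.  (the loading dock: 4G 3P; the warehouse floor: 2G 2P)
6. 1 prisoner ← the loading dock.  (the loading dock: 4G 4P; the warehouse floor: 2G 1P)
7. 1 guard and 1 prisoner → the warehouse floor.  (the loading dock: 3G 3P; the warehouse floor: 3G 2P)
8. 1 guard ← the loading dock.  (the loading dock: 4G 3P; the warehouse floor: 2G 2P)
9. 1 guard and 1 prisoner → the warehouse floor.  (the loading dock: 3G 2P; the warehouse floor: 3G 3P)
10. 1 prisoner ← the loading dock.  (the loading dock: 3G 3P; the warehouse floor: 3G 2P)
11. 1 guard and 1 prisoner → the warehouse floor.  (the loading dock: 2G 2P; the warehouse floor: 4G 3P)
12. 1 guard ← the loading dock.  (the loading dock: 3G 2P; the warehouse floor: 3G 3P)
13. 1 guard and 1 prisoner → the warehouse floor.  (the loading dock: 2G 1P; the warehouse floor: 4G 4P)
14. 1 prisoner ← the loading dock.  (the loading dock: 2G 2P; the warehouse floor: 4G 3P)
15. 1 guard and 1 prisoner → the warehouse floor.  (the loading dock: 1G 1P; the warehouse floor: 5G 4P)
16. 1 guard ← the loading dock.  (the loading dock: 2G 1P; the warehouse floor: 4G 4P)
17. 1 guard and 1 prisoner → the warehouse floor.  (the loading dock: 1G 0P; the warehouse floor: 5G 5P)
18. 1 prisoner ← the loading dock.  (the loading dock: 1G 1P; the warehouse floor: 5G 4P)
19. 1 guard and 1 prisoner → the warehouse floor.  (the loading dock: 0G 0P; the warehouse floor: 6G 5P)

Yes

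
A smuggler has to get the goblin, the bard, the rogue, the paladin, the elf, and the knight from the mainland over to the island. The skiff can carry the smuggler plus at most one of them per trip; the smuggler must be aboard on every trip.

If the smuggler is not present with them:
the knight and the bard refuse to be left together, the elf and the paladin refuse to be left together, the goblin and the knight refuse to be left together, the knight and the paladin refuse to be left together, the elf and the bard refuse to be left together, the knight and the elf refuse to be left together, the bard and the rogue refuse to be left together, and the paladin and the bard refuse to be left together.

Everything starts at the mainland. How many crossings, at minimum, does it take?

impossible

Whatever the first load, the items left behind include a forbidden pair without the smuggler. No opening move is safe, so no plan exists.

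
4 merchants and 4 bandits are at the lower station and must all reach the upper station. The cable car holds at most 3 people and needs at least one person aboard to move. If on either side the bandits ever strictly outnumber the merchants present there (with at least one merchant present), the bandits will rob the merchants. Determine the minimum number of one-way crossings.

Counting alone: each trip to the upper station takes at most 3 across and each return brings at least 1 back, so after t trips out (and t−1 returns) at most 3t − (t−1) of the 8 are across; that first reaches 8 at t = 4, so at least 7 crossings are needed.
The safety rule pushes this higher. Following every safe sequence of crossings, the most of the 8 that can be at the upper station as the cable car arrives there on crossing 7 is 7 — never all 8.
So no plan with fewer than 9 crossings exists, and this one achieves 9:
1. 2 bandits → the upper station.  (the lower station: 4M 2B; the upper station: 0M 2B)
2. 1 bandit ← the lower station.  (the lower station: 4M 3B; the upper station: 0M 1B)
3. 3 bandits → the upper station.  (the lower station: 4M 0B; the upper station: 0M 4B)
4. 1 bandit ← the lower station.  (the lower station: 4M 1B; the upper station: 0M 3B)
5. 3 merchants → the upper station.  (the lower station: 1M 1B; the upper station: 3M 3B)
6. 1 merchant and 1 bandit ← the lower station.  (the lower station: 2M 2B; the upper station: 2M 2B)
7. 2 merchants → the upper station.  (the lower station: 0M 2B; the upper station: 4M 2B)
8. 1 bandit ← the lower station.  (the lower station: 0M 3B; the upper station: 4M 1B)
9. 3 bandits → the upper station.  (the lower station: 0M 0B; the upper station: 4M 4B)

9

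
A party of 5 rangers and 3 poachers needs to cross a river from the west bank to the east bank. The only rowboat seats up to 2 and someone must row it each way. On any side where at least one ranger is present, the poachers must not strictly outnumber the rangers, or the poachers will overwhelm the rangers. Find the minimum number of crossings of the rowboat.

13

Counting alone: each trip to the east bank takes at most 2 across and each return brings at least 1 back, so after t trips out (and t−1 returns) at most 2t − (t−1) of the 8 are across; that first reaches 8 at t = 7, so at least 13 crossings are needed.
The plan below uses exactly 13 crossings, so it is optimal:
1. 2 poachers → the east bank.  (the west bank: 5R 1P; the east bank: 0R 2P)
2. 1 poacher ← the west bank.  (the west bank: 5R 2P; the east bank: 0R 1P)
3. 2 poachers → the east bank.  (the west bank: 5R 0P; the east bank: 0R 3P)
4. 1 poacher ← the west bank.  (the west bank: 5R 1P; the east bank: 0R 2P)
5. 2 rangers → the east bank.  (the west bank: 3R 1P; the east bank: 2R 2P)
6. 1 poacher ← the west bank.  (the west bank: 3R 2P; the east bank: 2R 1P)
7. 1 ranger and 1 poacher → the east bank.  (the west bank: 2R 1P; the east bank: 3R 2P)
8. 1 poacher ← the west bank.  (the west bank: 2R 2P; the east bank: 3R 1P)
9. 2 poachers → the east bank.  (the west bank: 2R 0P; the east bank: 3R 3P)
10. 1 poacher ← the west bank.  (the west bank: 2R 1P; the east bank: 3R 2P)
11. 1 ranger and 1 poacher → the east bank.  (the west bank: 1R 0P; the east bank: 4R 3P)
12. 1 poacher ← the west bank.  (the west bank: 1R 1P; the east bank: 4R 2P)
13. 1 ranger and 1 poacher → the east bank.  (the west bank: 0R 0P; the east bank: 5R 3P)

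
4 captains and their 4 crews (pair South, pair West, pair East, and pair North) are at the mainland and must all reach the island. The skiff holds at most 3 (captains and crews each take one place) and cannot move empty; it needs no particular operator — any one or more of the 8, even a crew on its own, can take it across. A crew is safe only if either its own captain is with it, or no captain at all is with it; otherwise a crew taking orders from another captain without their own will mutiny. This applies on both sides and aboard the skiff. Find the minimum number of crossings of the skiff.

9

Counting alone: each trip to the island takes at most 3 across and each return brings at least 1 back, so after t trips out (and t−1 returns) at most 3t − (t−1) of the 8 are across; that first reaches 8 at t = 4, so at least 7 crossings are needed.
The safety rule pushes this higher. Following every safe sequence of crossings, the most of the 8 that can be at the island as the skiff arrives there on crossing 7 is 7 — never all 8.
So no plan with fewer than 9 crossings exists, and this one achieves 9:
1. captain South and crew South cross → the island.
2. captain South crosses ← the mainland.
3. captain South, captain West, and crew West cross → the island.
4. captain South and crew South cross ← the mainland.
5. captain East, captain North, and captain South cross → the island.
6. crew West crosses ← the mainland.
7. crew South and crew West cross → the island.
8. crew South crosses ← the mainland.
9. crew East, crew North, and crew South cross → the island.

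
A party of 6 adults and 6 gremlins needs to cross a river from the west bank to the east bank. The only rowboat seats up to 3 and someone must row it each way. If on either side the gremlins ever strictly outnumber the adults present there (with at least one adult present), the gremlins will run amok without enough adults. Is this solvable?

Following every safe sequence of crossings from the start, the most of the 12 that can be at the east bank as the rowboat arrives there on crossings 1, 3, 5 is 3, 5, 6 respectively; the best ever achieved is 6 of 12.
From crossing 7 on, no configuration arises that was not already reachable earlier: only 17 distinct safe configurations (who is on which side, and where the rowboat is) can ever be reached, none of them has everyone across, and every continuation just revisits them. They are: 0 adults + 0 gremlins across (rowboat back at the start); 0 adults + 1 gremlin across (rowboat there); 0 adults + 1 gremlin across (rowboat back at the start); 0 adults + 2 gremlins across (rowboat there); 0 adults + 2 gremlins across (rowboat back at the start); 0 adults + 3 gremlins across (rowboat there); 0 adults + 3 gremlins across (rowboat back at the start); 0 adults + 4 gremlins across (rowboat there); 0 adults + 4 gremlins across (rowboat back at the start); 0 adults + 5 gremlins across (rowboat there); 0 adults + 5 gremlins across (rowboat back at the start); 0 adults + 6 gremlins across (rowboat there); 1 adult + 1 gremlin across (rowboat there); 1 adult + 1 gremlin across (rowboat back at the start); 2 adults + 2 gremlins across (rowboat there); 2 adults + 2 gremlins across (rowboat back at the start); 3 adults + 3 gremlins across (rowboat there). So no valid plan exists.

No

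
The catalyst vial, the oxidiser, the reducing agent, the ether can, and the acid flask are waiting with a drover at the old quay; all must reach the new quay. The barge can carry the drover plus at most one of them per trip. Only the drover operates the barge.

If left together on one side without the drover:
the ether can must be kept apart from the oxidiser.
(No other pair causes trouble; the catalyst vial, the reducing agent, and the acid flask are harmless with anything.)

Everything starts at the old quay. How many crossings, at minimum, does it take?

Counting alone: the drover can take at most 1 across per trip to the new quay, so moving all 5 needs at least 5 loaded trips out, with a return between consecutive ones — at least 9 crossings.
The plan below uses exactly 9 crossings, so it is optimal:
1. Drover goes to the new quay with the oxidiser.
2. Drover goes back to the old quay alone.
3. Drover goes to the new quay with the catalyst vial.
4. Drover goes back to the old quay alone.
5. Drover goes to the new quay with the reducing agent.
6. Drover goes back to the old quay alone.
7. Drover goes to the new quay with the acid flask.
8. Drover goes back to the old quay alone.
9. Drover goes to the new quay with the ether can.

9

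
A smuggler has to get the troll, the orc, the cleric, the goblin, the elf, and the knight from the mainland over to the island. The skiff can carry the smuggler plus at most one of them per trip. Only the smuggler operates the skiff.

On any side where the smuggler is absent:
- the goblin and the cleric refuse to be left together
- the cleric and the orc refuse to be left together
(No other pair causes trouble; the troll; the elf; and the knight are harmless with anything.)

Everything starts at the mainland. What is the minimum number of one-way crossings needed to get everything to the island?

13

Counting alone: the smuggler can take at most 1 across per trip to the island, so moving all 6 needs at least 6 loaded trips out, with a return between consecutive ones — at least 11 crossings.
The safety rule pushes this higher. Following every safe sequence of crossings, the most of the 6 that can be at the island as the skiff arrives there on crossing 11 is 5 — never all 6.
So no plan with fewer than 13 crossings exists, and this one achieves 13:
1. Smuggler goes to the island with the cleric.  [the mainland: the elf, the goblin, the knight, the orc, the troll | the island: the cleric]
2. Smuggler goes back to the mainland alone.  [the mainland: the elf, the goblin, the knight, the orc, the troll | the island: the cleric]
3. Smuggler goes to the island with the troll.  [the mainland: the elf, the goblin, the knight, the orc | the island: the cleric, the troll]
4. Smuggler goes back to the mainland alone.  [the mainland: the elf, the goblin, the knight, the orc | the island: the cleric, the troll]
5. Smuggler goes to the island with the orc.  [the mainland: the elf, the goblin, the knight | the island: the cleric, the orc, the troll]
6. Smuggler goes back to the mainland with the cleric.  [the mainland: the cleric, the elf, the goblin, the knight | the island: the orc, the troll]
7. Smuggler goes to the island with the goblin.  [the mainland: the cleric, the elf, the knight | the island: the goblin, the orc, the troll]
8. Smuggler goes back to the mainland alone.  [the mainland: the cleric, the elf, the knight | the island: the goblin, the orc, the troll]
9. Smuggler goes to the island with the elf.  [the mainland: the cleric, the knight | the island: the elf, the goblin, the orc, the troll]
10. Smuggler goes back to the mainland alone.  [the mainland: the cleric, the knight | the island: the elf, the goblin, the orc, the troll]
11. Smuggler goes to the island with the knight.  [the mainland: the cleric | the island: the elf, the goblin, the knight, the orc, the troll]
12. Smuggler goes back to the mainland alone.  [the mainland: the cleric | the island: the elf, the goblin, the knight, the orc, the troll]
13. Smuggler goes to the island with the cleric.  [the mainland: — | the island: the cleric, the elf, the goblin, the knight, the orc, the troll]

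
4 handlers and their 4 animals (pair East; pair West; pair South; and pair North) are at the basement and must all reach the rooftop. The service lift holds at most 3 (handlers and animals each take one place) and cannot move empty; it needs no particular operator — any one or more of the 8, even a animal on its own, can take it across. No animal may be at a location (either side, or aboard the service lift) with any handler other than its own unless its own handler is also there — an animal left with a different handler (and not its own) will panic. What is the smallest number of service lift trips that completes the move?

9

Counting alone: each trip to the rooftop takes at most 3 across and each return brings at least 1 back, so after t trips out (and t−1 returns) at most 3t − (t−1) of the 8 are across; that first reaches 8 at t = 4, so at least 7 crossings are needed.
The safety rule pushes this higher. Following every safe sequence of crossings, the most of the 8 that can be at the rooftop as the service lift arrives there on crossing 7 is 7 — never all 8.
So no plan with fewer than 9 crossings exists, and this one achieves 9:
1. animal East and handler East cross → the rooftop.
2. handler East crosses ← the basement.
3. animal West, handler East, and handler West cross → the rooftop.
4. animal East and handler East cross ← the basement.
5. handler East, handler North, and handler South cross → the rooftop.
6. animal West crosses ← the basement.
7. animal East and animal West cross → the rooftop.
8. animal East crosses ← the basement.
9. animal East, animal North, and animal South cross → the rooftop.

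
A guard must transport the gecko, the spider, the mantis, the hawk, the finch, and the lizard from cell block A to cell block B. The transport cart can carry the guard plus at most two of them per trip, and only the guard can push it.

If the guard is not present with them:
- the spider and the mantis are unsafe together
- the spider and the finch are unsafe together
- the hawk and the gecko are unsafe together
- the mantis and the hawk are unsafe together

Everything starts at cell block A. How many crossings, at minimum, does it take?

7

Counting alone: the guard can take at most 2 across per trip to cell block B, so moving all 6 needs at least 3 loaded trips out, with a return between consecutive ones — at least 5 crossings.
The safety rule pushes this higher. Following every safe sequence of crossings, the most of the 6 that can be at cell block B as the transport cart arrives there on crossing 5 is 5 — never all 6.
So no plan with fewer than 7 crossings exists, and this one achieves 7:
1. Guard goes to cell block B with the hawk and the spider.
2. Guard goes back to cell block A alone.
3. Guard goes to cell block B with the gecko and the mantis.
4. Guard goes back to cell block A with the hawk and the spider.
5. Guard goes to cell block B with the finch and the lizard.
6. Guard goes back to cell block A alone.
7. Guard goes to cell block B with the hawk and the spider.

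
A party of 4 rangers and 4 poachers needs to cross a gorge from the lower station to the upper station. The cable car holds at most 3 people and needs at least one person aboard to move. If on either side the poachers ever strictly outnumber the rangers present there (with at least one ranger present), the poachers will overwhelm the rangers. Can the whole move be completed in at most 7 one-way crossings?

No

Counting alone: each trip to the upper station takes at most 3 across and each return brings at least 1 back, so after t trips out (and t−1 returns) at most 3t − (t−1) of the 8 are across; that first reaches 8 at t = 4, so at least 7 crossings are needed.
The safety rule pushes this higher. Following every safe sequence of crossings, the most of the 8 that can be at the upper station as the cable car arrives there on crossing 7 is 7 — never all 8.
So the move cannot be finished within 7 crossings. (The shortest complete plan takes 9:)
1. 2 poachers → the upper station.  (the lower station: 4R 2P; the upper station: 0R 2P)
2. 1 poacher ← the lower station.  (the lower station: 4R 3P; the upper station: 0R 1P)
3. 3 poachers → the upper station.  (the lower station: 4R 0P; the upper station: 0R 4P)
4. 1 poacher ← the lower station.  (the lower station: 4R 1P; the upper station: 0R 3P)
5. 3 rangers → the upper station.  (the lower station: 1R 1P; the upper station: 3R 3P)
6. 1 ranger and 1 poacher ← the lower station.  (the lower station: 2R 2P; the upper station: 2R 2P)
7. 2 rangers → the upper station.  (the lower station: 0R 2P; the upper station: 4R 2P)
8. 1 poacher ← the lower station.  (the lower station: 0R 3P; the upper station: 4R 1P)
9. 3 poachers → the upper station.  (the lower station: 0R 0P; the upper station: 4R 4P)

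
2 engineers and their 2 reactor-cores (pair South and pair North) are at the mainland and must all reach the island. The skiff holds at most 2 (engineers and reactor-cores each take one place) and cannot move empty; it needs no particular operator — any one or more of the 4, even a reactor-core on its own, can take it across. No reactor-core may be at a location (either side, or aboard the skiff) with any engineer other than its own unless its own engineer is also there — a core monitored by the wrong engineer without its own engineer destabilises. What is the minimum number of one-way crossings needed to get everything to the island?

Counting alone: each trip to the island takes at most 2 across and each return brings at least 1 back, so after t trips out (and t−1 returns) at most 2t − (t−1) of the 4 are across; that first reaches 4 at t = 3, so at least 5 crossings are needed.
The plan below uses exactly 5 crossings, so it is optimal:
1. engineer South and reactor-core South cross → the island.
2. engineer South crosses ← the mainland.
3. engineer North and engineer South cross → the island.
4. engineer North crosses ← the mainland.
5. engineer North and reactor-core North cross → the island.

5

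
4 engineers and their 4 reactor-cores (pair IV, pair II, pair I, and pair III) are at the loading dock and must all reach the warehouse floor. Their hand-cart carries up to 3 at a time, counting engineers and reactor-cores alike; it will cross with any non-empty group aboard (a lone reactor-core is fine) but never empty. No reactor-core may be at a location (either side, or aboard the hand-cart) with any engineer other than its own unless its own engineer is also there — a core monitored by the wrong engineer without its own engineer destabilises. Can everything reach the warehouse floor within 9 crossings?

Yes — this plan uses 9 crossings (≤ 9):
1. engineer IV and reactor-core IV cross → the warehouse floor.
2. engineer IV crosses ← the loading dock.
3. engineer II, engineer IV, and reactor-core II cross → the warehouse floor.
4. engineer IV and reactor-core IV cross ← the loading dock.
5. engineer I, engineer III, and engineer IV cross → the warehouse floor.
6. reactor-core II crosses ← the loading dock.
7. reactor-core II and reactor-core IV cross → the warehouse floor.
8. reactor-core IV crosses ← the loading dock.
9. reactor-core I, reactor-core III, and reactor-core IV cross → the warehouse floor.

Yes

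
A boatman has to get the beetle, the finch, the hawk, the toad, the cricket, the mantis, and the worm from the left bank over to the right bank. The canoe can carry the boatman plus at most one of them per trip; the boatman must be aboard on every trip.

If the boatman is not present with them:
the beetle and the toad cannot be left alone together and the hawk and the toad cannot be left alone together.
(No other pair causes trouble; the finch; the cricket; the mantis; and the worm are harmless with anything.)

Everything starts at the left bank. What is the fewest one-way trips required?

Counting alone: the boatman can take at most 1 across per trip to the right bank, so moving all 7 needs at least 7 loaded trips out, with a return between consecutive ones — at least 13 crossings.
The safety rule pushes this higher. Following every safe sequence of crossings, the most of the 7 that can be at the right bank as the canoe arrives there on crossing 13 is 6 — never all 7.
So no plan with fewer than 15 crossings exists, and this one achieves 15:
1. Boatman goes to the right bank with the toad.  [the left bank: the beetle, the cricket, the finch, the hawk, the mantis, the worm | the right bank: the toad]
2. Boatman goes back to the left bank alone.  [the left bank: the beetle, the cricket, the finch, the hawk, the mantis, the worm | the right bank: the toad]
3. Boatman goes to the right bank with the beetle.  [the left bank: the cricket, the finch, the hawk, the mantis, the worm | the right bank: the beetle, the toad]
4. Boatman goes back to the left bank with the toad.  [the left bank: the cricket, the finch, the hawk, the mantis, the toad, the worm | the right bank: the beetle]
5. Boatman goes to the right bank with the hawk.  [the left bank: the cricket, the finch, the mantis, the toad, the worm | the right bank: the beetle, the hawk]
6. Boatman goes back to the left bank alone.  [the left bank: the cricket, the finch, the mantis, the toad, the worm | the right bank: the beetle, the hawk]
7. Boatman goes to the right bank with the finch.  [the left bank: the cricket, the mantis, the toad, the worm | the right bank: the beetle, the finch, the hawk]
8. Boatman goes back to the left bank alone.  [the left bank: the cricket, the mantis, the toad, the worm | the right bank: the beetle, the finch, the hawk]
9. Boatman goes to the right bank with the cricket.  [the left bank: the mantis, the toad, the worm | the right bank: the beetle, the cricket, the finch, the hawk]
10. Boatman goes back to the left bank alone.  [the left bank: the mantis, the toad, the worm | the right bank: the beetle, the cricket, the finch, the hawk]
11. Boatman goes to the right bank with the mantis.  [the left bank: the toad, the worm | the right bank: the beetle, the cricket, the finch, the hawk, the mantis]
12. Boatman goes back to the left bank alone.  [the left bank: the toad, the worm | the right bank: the beetle, the cricket, the finch, the hawk, the mantis]
13. Boatman goes to the right bank with the worm.  [the left bank: the toad | the right bank: the beetle, the cricket, the finch, the hawk, the mantis, the worm]
14. Boatman goes back to the left bank alone.  [the left bank: the toad | the right bank: the beetle, the cricket, the finch, the hawk, the mantis, the worm]
15. Boatman goes to the right bank with the toad.  [the left bank: — | the right bank: the beetle, the cricket, the finch, the hawk, the mantis, the toad, the worm]

15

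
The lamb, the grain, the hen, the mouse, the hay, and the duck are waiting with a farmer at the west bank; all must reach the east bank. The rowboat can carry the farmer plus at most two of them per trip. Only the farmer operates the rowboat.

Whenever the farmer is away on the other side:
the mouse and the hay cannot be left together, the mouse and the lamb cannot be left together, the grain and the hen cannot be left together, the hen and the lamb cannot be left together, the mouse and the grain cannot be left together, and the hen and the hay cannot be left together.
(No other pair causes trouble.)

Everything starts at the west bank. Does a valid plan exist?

1. Farmer goes to the east bank with the hen and the mouse.  [the west bank: the duck, the grain, the hay, the lamb | the east bank: the hen, the mouse]
2. Farmer goes back to the west bank alone.  [the west bank: the duck, the grain, the hay, the lamb | the east bank: the hen, the mouse]
3. Farmer goes to the east bank with the grain and the lamb.  [the west bank: the duck, the hay | the east bank: the grain, the hen, the lamb, the mouse]
4. Farmer goes back to the west bank with the hen and the mouse.  [the west bank: the duck, the hay, the hen, the mouse | the east bank: the grain, the lamb]
5. Farmer goes to the east bank with the duck and the hay.  [the west bank: the hen, the mouse | the east bank: the duck, the grain, the hay, the lamb]
6. Farmer goes back to the west bank alone.  [the west bank: the hen, the mouse | the east bank: the duck, the grain, the hay, the lamb]
7. Farmer goes to the east bank with the hen and the mouse.  [the west bank: — | the east bank: the duck, the grain, the hay, the hen, the lamb, the mouse]

Yes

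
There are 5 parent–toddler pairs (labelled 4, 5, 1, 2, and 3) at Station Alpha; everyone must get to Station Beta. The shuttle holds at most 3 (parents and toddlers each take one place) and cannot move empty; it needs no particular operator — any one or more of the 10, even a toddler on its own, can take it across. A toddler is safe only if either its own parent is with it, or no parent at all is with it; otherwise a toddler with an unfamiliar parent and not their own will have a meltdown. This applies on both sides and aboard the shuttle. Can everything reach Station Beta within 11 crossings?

Yes

Yes — this plan uses 11 crossings (≤ 11):
1. parent 4 and toddler 4 cross → Station Beta.
2. parent 4 crosses ← Station Alpha.
3. toddler 1, toddler 2, and toddler 5 cross → Station Beta.
4. toddler 4 crosses ← Station Alpha.
5. parent 1, parent 2, and parent 5 cross → Station Beta.
6. parent 5 and toddler 5 cross ← Station Alpha.
7. parent 3, parent 4, and parent 5 cross → Station Beta.
8. toddler 1 crosses ← Station Alpha.
9. toddler 4 and toddler 5 cross → Station Beta.
10. toddler 4 crosses ← Station Alpha.
11. toddler 1, toddler 3, and toddler 4 cross → Station Beta.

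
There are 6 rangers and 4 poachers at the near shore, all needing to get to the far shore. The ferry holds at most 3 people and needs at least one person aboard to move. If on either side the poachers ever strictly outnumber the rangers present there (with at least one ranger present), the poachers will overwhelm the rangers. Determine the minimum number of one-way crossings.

Counting alone: each trip to the far shore takes at most 3 across and each return brings at least 1 back, so after t trips out (and t−1 returns) at most 3t − (t−1) of the 10 are across; that first reaches 10 at t = 5, so at least 9 crossings are needed.
The plan below uses exactly 9 crossings, so it is optimal:
1. 2 poachers → the far shore.  (the near shore: 6R 2P; the far shore: 0R 2P)
2. 1 poacher ← the near shore.  (the near shore: 6R 3P; the far shore: 0R 1P)
3. 3 poachers → the far shore.  (the near shore: 6R 0P; the far shore: 0R 4P)
4. 1 poacher ← the near shore.  (the near shore: 6R 1P; the far shore: 0R 3P)
5. 3 rangers → the far shore.  (the near shore: 3R 1P; the far shore: 3R 3P)
6. 1 poacher ← the near shore.  (the near shore: 3R 2P; the far shore: 3R 2P)
7. 1 ranger and 2 poachers → the far shore.  (the near shore: 2R 0P; the far shore: 4R 4P)
8. 1 poacher ← the near shore.  (the near shore: 2R 1P; the far shore: 4R 3P)
9. 2 rangers and 1 poacher → the far shore.  (the near shore: 0R 0P; the far shore: 6R 4P)

9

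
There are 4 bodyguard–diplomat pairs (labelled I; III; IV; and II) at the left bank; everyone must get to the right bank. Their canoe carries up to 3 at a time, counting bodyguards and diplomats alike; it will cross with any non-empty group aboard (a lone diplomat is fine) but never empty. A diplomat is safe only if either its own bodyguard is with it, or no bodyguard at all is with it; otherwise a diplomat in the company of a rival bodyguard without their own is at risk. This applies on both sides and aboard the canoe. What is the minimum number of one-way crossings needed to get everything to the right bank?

9

Counting alone: each trip to the right bank takes at most 3 across and each return brings at least 1 back, so after t trips out (and t−1 returns) at most 3t − (t−1) of the 8 are across; that first reaches 8 at t = 4, so at least 7 crossings are needed.
The safety rule pushes this higher. Following every safe sequence of crossings, the most of the 8 that can be at the right bank as the canoe arrives there on crossing 7 is 7 — never all 8.
So no plan with fewer than 9 crossings exists, and this one achieves 9:
1. bodyguard I and diplomat I cross → the right bank.
2. bodyguard I crosses ← the left bank.
3. bodyguard I, bodyguard III, and diplomat III cross → the right bank.
4. bodyguard I and diplomat I cross ← the left bank.
5. bodyguard I, bodyguard II, and bodyguard IV cross → the right bank.
6. diplomat III crosses ← the left bank.
7. diplomat I and diplomat III cross → the right bank.
8. diplomat I crosses ← the left bank.
9. diplomat I, diplomat II, and diplomat IV cross → the right bank.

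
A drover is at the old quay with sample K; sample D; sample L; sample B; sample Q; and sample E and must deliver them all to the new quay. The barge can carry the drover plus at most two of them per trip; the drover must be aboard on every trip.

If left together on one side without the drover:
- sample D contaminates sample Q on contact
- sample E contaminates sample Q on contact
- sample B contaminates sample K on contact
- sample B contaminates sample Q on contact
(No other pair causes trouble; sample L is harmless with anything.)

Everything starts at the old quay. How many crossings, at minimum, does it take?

Counting alone: the drover can take at most 2 across per trip to the new quay, so moving all 6 needs at least 3 loaded trips out, with a return between consecutive ones — at least 5 crossings.
The safety rule pushes this higher. Following every safe sequence of crossings, the most of the 6 that can be at the new quay as the barge arrives there on crossing 5 is 5 — never all 6.
So no plan with fewer than 7 crossings exists, and this one achieves 7:
1. Drover goes to the new quay with sample K and sample Q.  [the old quay: sample B, sample D, sample E, sample L | the new quay: sample K, sample Q]
2. Drover goes back to the old quay alone.  [the old quay: sample B, sample D, sample E, sample L | the new quay: sample K, sample Q]
3. Drover goes to the new quay with sample L.  [the old quay: sample B, sample D, sample E | the new quay: sample K, sample L, sample Q]
4. Drover goes back to the old quay alone.  [the old quay: sample B, sample D, sample E | the new quay: sample K, sample L, sample Q]
5. Drover goes to the new quay with sample D and sample E.  [the old quay: sample B | the new quay: sample D, sample E, sample K, sample L, sample Q]
6. Drover goes back to the old quay with sample Q.  [the old quay: sample B, sample Q | the new quay: sample D, sample E, sample K, sample L]
7. Drover goes to the new quay with sample B and sample Q.  [the old quay: — | the new quay: sample B, sample D, sample E, sample K, sample L, sample Q]

7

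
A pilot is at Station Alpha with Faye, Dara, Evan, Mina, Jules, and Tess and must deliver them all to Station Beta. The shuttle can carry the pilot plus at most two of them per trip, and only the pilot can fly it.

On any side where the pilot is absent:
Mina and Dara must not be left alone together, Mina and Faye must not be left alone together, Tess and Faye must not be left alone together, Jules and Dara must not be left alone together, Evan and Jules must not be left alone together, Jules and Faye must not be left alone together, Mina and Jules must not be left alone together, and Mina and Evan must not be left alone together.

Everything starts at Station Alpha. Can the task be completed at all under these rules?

Whatever the first load, the items left behind include a forbidden pair without the pilot. No opening move is safe, so no plan exists.

No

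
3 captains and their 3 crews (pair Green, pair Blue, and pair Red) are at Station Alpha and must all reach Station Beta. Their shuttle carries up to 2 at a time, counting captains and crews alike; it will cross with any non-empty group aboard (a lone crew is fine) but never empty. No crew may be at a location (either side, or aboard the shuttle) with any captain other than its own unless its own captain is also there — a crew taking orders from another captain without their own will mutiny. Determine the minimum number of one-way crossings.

Counting alone: each trip to Station Beta takes at most 2 across and each return brings at least 1 back, so after t trips out (and t−1 returns) at most 2t − (t−1) of the 6 are across; that first reaches 6 at t = 5, so at least 9 crossings are needed.
The safety rule pushes this higher. Following every safe sequence of crossings, the most of the 6 that can be at Station Beta as the shuttle arrives there on crossing 9 is 5 — never all 6.
So no plan with fewer than 11 crossings exists, and this one achieves 11:
1. captain Green and crew Green cross → Station Beta.
2. captain Green crosses ← Station Alpha.
3. crew Blue and crew Red cross → Station Beta.
4. crew Green crosses ← Station Alpha.
5. captain Blue and captain Red cross → Station Beta.
6. captain Blue and crew Blue cross ← Station Alpha.
7. captain Blue and captain Green cross → Station Beta.
8. crew Red crosses ← Station Alpha.
9. crew Blue and crew Green cross → Station Beta.
10. captain Red crosses ← Station Alpha.
11. captain Red and crew Red cross → Station Beta.

11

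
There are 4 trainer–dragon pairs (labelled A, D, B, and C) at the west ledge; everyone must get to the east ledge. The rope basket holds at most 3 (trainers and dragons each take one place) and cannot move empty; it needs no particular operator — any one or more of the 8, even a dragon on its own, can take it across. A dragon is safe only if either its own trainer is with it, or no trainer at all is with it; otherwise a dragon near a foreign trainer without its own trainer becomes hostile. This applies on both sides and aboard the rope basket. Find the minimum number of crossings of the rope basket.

9

Counting alone: each trip to the east ledge takes at most 3 across and each return brings at least 1 back, so after t trips out (and t−1 returns) at most 3t − (t−1) of the 8 are across; that first reaches 8 at t = 4, so at least 7 crossings are needed.
The safety rule pushes this higher. Following every safe sequence of crossings, the most of the 8 that can be at the east ledge as the rope basket arrives there on crossing 7 is 7 — never all 8.
So no plan with fewer than 9 crossings exists, and this one achieves 9:
1. dragon A and trainer A cross → the east ledge.
2. trainer A crosses ← the west ledge.
3. dragon D, trainer A, and trainer D cross → the east ledge.
4. dragon A and trainer A cross ← the west ledge.
5. trainer A, trainer B, and trainer C cross → the east ledge.
6. dragon D crosses ← the west ledge.
7. dragon A and dragon D cross → the east ledge.
8. dragon A crosses ← the west ledge.
9. dragon A, dragon B, and dragon C cross → the east ledge.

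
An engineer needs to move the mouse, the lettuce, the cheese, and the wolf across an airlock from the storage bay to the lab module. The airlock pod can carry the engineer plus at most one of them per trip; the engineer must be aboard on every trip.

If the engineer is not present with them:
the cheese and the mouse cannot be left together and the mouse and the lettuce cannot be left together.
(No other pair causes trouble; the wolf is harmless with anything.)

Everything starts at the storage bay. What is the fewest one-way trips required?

Counting alone: the engineer can take at most 1 across per trip to the lab module, so moving all 4 needs at least 4 loaded trips out, with a return between consecutive ones — at least 7 crossings.
The safety rule pushes this higher. Following every safe sequence of crossings, the most of the 4 that can be at the lab module as the airlock pod arrives there on crossing 7 is 3 — never all 4.
So no plan with fewer than 9 crossings exists, and this one achieves 9:
1. Engineer goes to the lab module with the mouse.  [the storage bay: the cheese, the lettuce, the wolf | the lab module: the mouse]
2. Engineer goes back to the storage bay alone.  [the storage bay: the cheese, the lettuce, the wolf | the lab module: the mouse]
3. Engineer goes to the lab module with the lettuce.  [the storage bay: the cheese, the wolf | the lab module: the lettuce, the mouse]
4. Engineer goes back to the storage bay with the mouse.  [the storage bay: the cheese, the mouse, the wolf | the lab module: the lettuce]
5. Engineer goes to the lab module with the cheese.  [the storage bay: the mouse, the wolf | the lab module: the cheese, the lettuce]
6. Engineer goes back to the storage bay alone.  [the storage bay: the mouse, the wolf | the lab module: the cheese, the lettuce]
7. Engineer goes to the lab module with the wolf.  [the storage bay: the mouse | the lab module: the cheese, the lettuce, the wolf]
8. Engineer goes back to the storage bay alone.  [the storage bay: the mouse | the lab module: the cheese, the lettuce, the wolf]
9. Engineer goes to the lab module with the mouse.  [the storage bay: — | the lab module: the cheese, the lettuce, the mouse, the wolf]

9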